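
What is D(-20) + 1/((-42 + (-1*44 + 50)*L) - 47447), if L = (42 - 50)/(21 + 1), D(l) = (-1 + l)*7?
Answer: -76793252/522403 ≈ -147.00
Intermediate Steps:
D(l) = -7 + 7*l
L = -4/11 (L = -8/22 = -8*1/22 = -4/11 ≈ -0.36364)
D(-20) + 1/((-42 + (-1*44 + 50)*L) - 47447) = (-7 + 7*(-20)) + 1/((-42 + (-1*44 + 50)*(-4/11)) - 47447) = (-7 - 140) + 1/((-42 + (-44 + 50)*(-4/11)) - 47447) = -147 + 1/((-42 + 6*(-4/11)) - 47447) = -147 + 1/((-42 - 24/11) - 47447) = -147 + 1/(-486/11 - 47447) = -147 + 1/(-522403/11) = -147 - 11/522403 = -76793252/522403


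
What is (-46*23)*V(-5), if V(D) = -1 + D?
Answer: 6348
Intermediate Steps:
(-46*23)*V(-5) = (-46*23)*(-1 - 5) = -1058*(-6) = 6348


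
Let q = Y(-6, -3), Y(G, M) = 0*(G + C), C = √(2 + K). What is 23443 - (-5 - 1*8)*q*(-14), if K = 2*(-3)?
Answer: 23443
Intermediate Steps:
K = -6
C = 2*I (C = √(2 - 6) = √(-4) = 2*I ≈ 2.0*I)
Y(G, M) = 0 (Y(G, M) = 0*(G + 2*I) = 0)
q = 0
23443 - (-5 - 1*8)*q*(-14) = 23443 - (-5 - 1*8)*0*(-14) = 23443 - (-5 - 8)*0*(-14) = 23443 - (-13*0)*(-14) = 23443 - 0*(-14) = 23443 - 1*0 = 23443 + 0 = 23443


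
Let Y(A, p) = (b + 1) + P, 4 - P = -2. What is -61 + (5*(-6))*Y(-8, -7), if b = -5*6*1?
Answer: 629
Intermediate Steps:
P = 6 (P = 4 - 1*(-2) = 4 + 2 = 6)
b = -30 (b = -30*1 = -30)
Y(A, p) = -23 (Y(A, p) = (-30 + 1) + 6 = -29 + 6 = -23)
-61 + (5*(-6))*Y(-8, -7) = -61 + (5*(-6))*(-23) = -61 - 30*(-23) = -61 + 690 = 629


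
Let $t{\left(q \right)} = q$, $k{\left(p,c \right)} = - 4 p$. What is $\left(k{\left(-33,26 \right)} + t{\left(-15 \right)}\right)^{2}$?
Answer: $13689$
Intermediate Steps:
$\left(k{\left(-33,26 \right)} + t{\left(-15 \right)}\right)^{2} = \left(\left(-4\right) \left(-33\right) - 15\right)^{2} = \left(132 - 15\right)^{2} = 117^{2} = 13689$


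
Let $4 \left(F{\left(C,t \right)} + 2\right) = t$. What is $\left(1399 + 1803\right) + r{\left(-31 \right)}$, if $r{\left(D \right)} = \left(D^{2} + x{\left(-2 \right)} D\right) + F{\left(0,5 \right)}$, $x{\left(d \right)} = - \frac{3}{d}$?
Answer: $\frac{16463}{4} \approx 4115.8$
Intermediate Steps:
$F{\left(C,t \right)} = -2 + \frac{t}{4}$
$r{\left(D \right)} = - \frac{3}{4} + D^{2} + \frac{3 D}{2}$ ($r{\left(D \right)} = \left(D^{2} + - \frac{3}{-2} D\right) + \left(-2 + \frac{1}{4} \cdot 5\right) = \left(D^{2} + \left(-3\right) \left(- \frac{1}{2}\right) D\right) + \left(-2 + \frac{5}{4}\right) = \left(D^{2} + \frac{3 D}{2}\right) - \frac{3}{4} = - \frac{3}{4} + D^{2} + \frac{3 D}{2}$)
$\left(1399 + 1803\right) + r{\left(-31 \right)} = \left(1399 + 1803\right) + \left(- \frac{3}{4} + \left(-31\right)^{2} + \frac{3}{2} \left(-31\right)\right) = 3202 - - \frac{3655}{4} = 3202 + \frac{3655}{4} = \frac{16463}{4}$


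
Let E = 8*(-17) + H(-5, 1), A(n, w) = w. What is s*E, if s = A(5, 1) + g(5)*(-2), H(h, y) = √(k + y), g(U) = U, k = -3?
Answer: 1224 - 9*I*√2 ≈ 1224.0 - 12.728*I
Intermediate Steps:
H(h, y) = √(-3 + y)
s = -9 (s = 1 + 5*(-2) = 1 - 10 = -9)
E = -136 + I*√2 (E = 8*(-17) + √(-3 + 1) = -136 + √(-2) = -136 + I*√2 ≈ -136.0 + 1.4142*I)
s*E = -9*(-136 + I*√2) = 1224 - 9*I*√2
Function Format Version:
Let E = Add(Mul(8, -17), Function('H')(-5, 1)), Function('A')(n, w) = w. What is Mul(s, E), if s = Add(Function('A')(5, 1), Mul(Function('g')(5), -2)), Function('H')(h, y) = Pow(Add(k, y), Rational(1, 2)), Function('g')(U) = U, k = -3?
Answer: Add(1224, Mul(-9, I, Pow(2, Rational(1, 2)))) ≈ Add(1224.0, Mul(-12.728, I))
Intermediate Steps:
Function('H')(h, y) = Pow(Add(-3, y), Rational(1, 2))
s = -9 (s = Add(1, Mul(5, -2)) = Add(1, -10) = -9)
E = Add(-136, Mul(I, Pow(2, Rational(1, 2)))) (E = Add(Mul(8, -17), Pow(Add(-3, 1), Rational(1, 2))) = Add(-136, Pow(-2, Rational(1, 2))) = Add(-136, Mul(I, Pow(2, Rational(1, 2)))) ≈ Add(-136.00, Mul(1.4142, I)))
Mul(s, E) = Mul(-9, Add(-136, Mul(I, Pow(2, Rational(1, 2))))) = Add(1224, Mul(-9, I, Pow(2, Rational(1, 2))))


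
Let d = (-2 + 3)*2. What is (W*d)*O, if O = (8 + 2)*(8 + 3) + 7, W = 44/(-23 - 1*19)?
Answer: -1716/7 ≈ -245.14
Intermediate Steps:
d = 2 (d = 1*2 = 2)
W = -22/21 (W = 44/(-23 - 19) = 44/(-42) = 44*(-1/42) = -22/21 ≈ -1.0476)
O = 117 (O = 10*11 + 7 = 110 + 7 = 117)
(W*d)*O = -22/21*2*117 = -44/21*117 = -1716/7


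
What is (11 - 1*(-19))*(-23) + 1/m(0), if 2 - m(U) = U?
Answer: -1379/2 ≈ -689.50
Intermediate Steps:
m(U) = 2 - U
(11 - 1*(-19))*(-23) + 1/m(0) = (11 - 1*(-19))*(-23) + 1/(2 - 1*0) = (11 + 19)*(-23) + 1/(2 + 0) = 30*(-23) + 1/2 = -690 + ½ = -1379/2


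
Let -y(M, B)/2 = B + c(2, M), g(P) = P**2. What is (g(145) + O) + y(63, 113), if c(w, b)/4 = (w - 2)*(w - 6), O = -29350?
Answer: -8551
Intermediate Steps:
c(w, b) = 4*(-6 + w)*(-2 + w) (c(w, b) = 4*((w - 2)*(w - 6)) = 4*((-2 + w)*(-6 + w)) = 4*((-6 + w)*(-2 + w)) = 4*(-6 + w)*(-2 + w))
y(M, B) = -2*B (y(M, B) = -2*(B + (48 - 32*2 + 4*2**2)) = -2*(B + (48 - 64 + 4*4)) = -2*(B + (48 - 64 + 16)) = -2*(B + 0) = -2*B)
(g(145) + O) + y(63, 113) = (145**2 - 29350) - 2*113 = (21025 - 29350) - 226 = -8325 - 226 = -8551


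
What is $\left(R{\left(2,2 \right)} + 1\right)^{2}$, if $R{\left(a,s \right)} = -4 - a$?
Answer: $25$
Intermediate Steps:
$\left(R{\left(2,2 \right)} + 1\right)^{2} = \left(\left(-4 - 2\right) + 1\right)^{2} = \left(-6 + 1\right)^{2} = \left(-5\right)^{2} = 25$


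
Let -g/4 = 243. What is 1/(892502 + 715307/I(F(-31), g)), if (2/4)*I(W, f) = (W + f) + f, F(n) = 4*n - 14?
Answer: 4164/3715663021 ≈ 1.1207e-6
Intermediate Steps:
g = -972 (g = -4*243 = -972)
F(n) = -14 + 4*n
I(W, f) = 2*W + 4*f (I(W, f) = 2*((W + f) + f) = 2*(W + 2*f) = 2*W + 4*f)
1/(892502 + 715307/I(F(-31), g)) = 1/(892502 + 715307/(2*(-14 + 4*(-31)) + 4*(-972))) = 1/(892502 + 715307/(2*(-14 - 124) - 3888)) = 1/(892502 + 715307/(2*(-138) - 3888)) = 1/(892502 + 715307/(-276 - 3888)) = 1/(892502 + 715307/(-4164)) = 1/(892502 + 715307*(-1/4164)) = 1/(892502 - 715307/4164) = 1/(3715663021/4164) = 4164/3715663021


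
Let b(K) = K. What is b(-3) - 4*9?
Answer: -39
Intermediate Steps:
b(-3) - 4*9 = -3 - 4*9 = -3 - 36 = -39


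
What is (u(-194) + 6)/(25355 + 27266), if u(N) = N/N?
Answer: 7/52621 ≈ 0.00013303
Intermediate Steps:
u(N) = 1
(u(-194) + 6)/(25355 + 27266) = (1 + 6)/(25355 + 27266) = 7/52621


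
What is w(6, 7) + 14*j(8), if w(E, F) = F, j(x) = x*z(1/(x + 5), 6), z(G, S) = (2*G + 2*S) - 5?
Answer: 10507/13 ≈ 808.23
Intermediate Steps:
z(G, S) = -5 + 2*G + 2*S
j(x) = x*(7 + 2/(5 + x)) (j(x) = x*(-5 + 2/(x + 5) + 2*6) = x*(-5 + 2/(5 + x) + 12) = x*(7 + 2/(5 + x)))
w(6, 7) + 14*j(8) = 7 + 14*(8*(37 + 7*8)/(5 + 8)) = 7 + 14*(8*(37 + 56)/13) = 7 + 14*(8*(1/13)*93) = 7 + 14*(744/13) = 7 + 10416/13 = 10507/13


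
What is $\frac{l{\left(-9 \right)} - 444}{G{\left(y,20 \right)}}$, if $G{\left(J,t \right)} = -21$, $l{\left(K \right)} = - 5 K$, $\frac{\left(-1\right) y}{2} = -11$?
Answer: $19$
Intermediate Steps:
$y = 22$ ($y = \left(-2\right) \left(-11\right) = 22$)
$\frac{l{\left(-9 \right)} - 444}{G{\left(y,20 \right)}} = \frac{\left(-5\right) \left(-9\right) - 444}{-21} = \left(45 - 444\right) \left(- \frac{1}{21}\right) = \left(-399\right) \left(- \frac{1}{21}\right) = 19$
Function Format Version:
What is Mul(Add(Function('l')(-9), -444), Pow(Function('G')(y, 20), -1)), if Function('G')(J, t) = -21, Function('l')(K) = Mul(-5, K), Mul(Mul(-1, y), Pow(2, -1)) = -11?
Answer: 19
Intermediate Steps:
y = 22 (y = Mul(-2, -11) = 22)
Mul(Add(Function('l')(-9), -444), Pow(Function('G')(y, 20), -1)) = Mul(Add(Mul(-5, -9), -444), Pow(-21, -1)) = Mul(Add(45, -444), Rational(-1, 21)) = Mul(-399, Rational(-1, 21)) = 19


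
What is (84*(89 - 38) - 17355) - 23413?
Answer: -36484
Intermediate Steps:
(84*(89 - 38) - 17355) - 23413 = (84*51 - 17355) - 23413 = (4284 - 17355) - 23413 = -13071 - 23413 = -36484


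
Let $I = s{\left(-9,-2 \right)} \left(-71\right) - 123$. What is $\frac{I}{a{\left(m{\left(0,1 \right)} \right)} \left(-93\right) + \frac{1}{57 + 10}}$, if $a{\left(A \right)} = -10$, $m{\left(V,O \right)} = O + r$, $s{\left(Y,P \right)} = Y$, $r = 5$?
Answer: $\frac{34572}{62311} \approx 0.55483$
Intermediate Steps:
$m{\left(V,O \right)} = 5 + O$ ($m{\left(V,O \right)} = O + 5 = 5 + O$)
$I = 516$ ($I = \left(-9\right) \left(-71\right) - 123 = 639 - 123 = 516$)
$\frac{I}{a{\left(m{\left(0,1 \right)} \right)} \left(-93\right) + \frac{1}{57 + 10}} = \frac{516}{\left(-10\right) \left(-93\right) + \frac{1}{57 + 10}} = \frac{516}{930 + \frac{1}{67}} = \frac{516}{\frac{62311}{67}} = 516 \cdot \frac{67}{62311} = \frac{34572}{62311}$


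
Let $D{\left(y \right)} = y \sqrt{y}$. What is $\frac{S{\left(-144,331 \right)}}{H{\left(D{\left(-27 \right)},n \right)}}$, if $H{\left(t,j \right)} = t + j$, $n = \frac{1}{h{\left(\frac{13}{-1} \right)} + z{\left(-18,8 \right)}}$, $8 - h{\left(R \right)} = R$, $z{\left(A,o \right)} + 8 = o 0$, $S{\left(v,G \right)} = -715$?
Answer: $- \frac{9295}{3326428} - \frac{9787635 i \sqrt{3}}{3326428} \approx -0.0027943 - 5.0964 i$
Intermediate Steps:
$z{\left(A,o \right)} = -8$ ($z{\left(A,o \right)} = -8 + o 0 = -8 + 0 = -8$)
$h{\left(R \right)} = 8 - R$
$n = \frac{1}{13}$ ($n = \frac{1}{\left(8 - \frac{13}{-1}\right) - 8} = \frac{1}{\left(8 - 13 \left(-1\right)\right) - 8} = \frac{1}{\left(8 - -13\right) - 8} = \frac{1}{\left(8 + 13\right) - 8} = \frac{1}{21 - 8} = \frac{1}{13} \approx 0.076923$)
$D{\left(y \right)} = y^{\frac{3}{2}}$
$H{\left(t,j \right)} = j + t$
$\frac{S{\left(-144,331 \right)}}{H{\left(D{\left(-27 \right)},n \right)}} = - \frac{715}{\frac{1}{13} + \left(-27\right)^{\frac{3}{2}}} = - \frac{715}{\frac{1}{13} - 81 i \sqrt{3}}$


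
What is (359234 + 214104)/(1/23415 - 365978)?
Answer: -13424709270/8569374869 ≈ -1.5666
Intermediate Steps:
(359234 + 214104)/(1/23415 - 365978) = 573338/(1/23415 - 365978) = 573338/(-8569374869/23415) = 573338*(-23415/8569374869) = -13424709270/8569374869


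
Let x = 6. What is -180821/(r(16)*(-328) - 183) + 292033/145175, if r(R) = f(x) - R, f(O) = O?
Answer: -25346262474/449606975 ≈ -56.374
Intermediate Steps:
r(R) = 6 - R
-180821/(r(16)*(-328) - 183) + 292033/145175 = -180821/((6 - 1*16)*(-328) - 183) + 292033/145175 = -180821/((6 - 16)*(-328) - 183) + 292033*(1/145175) = -180821/(-10*(-328) - 183) + 292033/145175 = -180821/(3280 - 183) + 292033/145175 = -180821/3097 + 292033/145175 = -25346262474/449606975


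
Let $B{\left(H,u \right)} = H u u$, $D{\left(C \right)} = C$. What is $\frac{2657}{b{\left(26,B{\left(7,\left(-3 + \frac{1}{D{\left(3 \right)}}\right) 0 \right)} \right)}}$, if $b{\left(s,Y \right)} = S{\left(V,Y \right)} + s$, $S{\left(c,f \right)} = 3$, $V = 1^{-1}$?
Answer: $\frac{2657}{29} \approx 91.621$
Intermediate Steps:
$V = 1$
$B{\left(H,u \right)} = H u^{2}$
$b{\left(s,Y \right)} = 3 + s$
$\frac{2657}{b{\left(26,B{\left(7,\left(-3 + \frac{1}{D{\left(3 \right)}}\right) 0 \right)} \right)}} = \frac{2657}{3 + 26} = \frac{2657}{29}$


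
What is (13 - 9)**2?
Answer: 16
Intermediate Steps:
(13 - 9)**2 = 4**2 = 16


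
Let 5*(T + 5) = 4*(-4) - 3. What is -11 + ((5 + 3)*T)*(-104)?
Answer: 36553/5 ≈ 7310.6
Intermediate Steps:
T = -44/5 (T = -5 + (4*(-4) - 3)/5 = -5 + (-16 - 3)/5 = -5 + (⅕)*(-19) = -5 - 19/5 = -44/5 ≈ -8.8000)
-11 + ((5 + 3)*T)*(-104) = -11 + ((5 + 3)*(-44/5))*(-104) = -11 + (8*(-44/5))*(-104) = -11 - 352/5*(-104) = -11 + 36608/5 = 36553/5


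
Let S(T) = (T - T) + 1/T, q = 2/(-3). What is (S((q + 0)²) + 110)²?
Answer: 201601/16 ≈ 12600.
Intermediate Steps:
q = -⅔ (q = 2*(-⅓) = -⅔ ≈ -0.66667)
S(T) = 1/T (S(T) = 0 + 1/T = 1/T)
(S((q + 0)²) + 110)² = (1/((-⅔ + 0)²) + 110)² = (1/((-⅔)²) + 110)² = (1/(4/9) + 110)² = (9/4 + 110)² = (449/4)² = 201601/16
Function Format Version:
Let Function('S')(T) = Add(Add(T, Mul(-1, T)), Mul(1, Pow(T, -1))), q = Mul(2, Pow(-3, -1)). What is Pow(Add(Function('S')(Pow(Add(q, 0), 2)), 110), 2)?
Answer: Rational(201601, 16) ≈ 12600.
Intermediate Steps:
q = Rational(-2, 3) (q = Mul(2, Rational(-1, 3)) = Rational(-2, 3) ≈ -0.66667)
Function('S')(T) = Pow(T, -1) (Function('S')(T) = Add(0, Pow(T, -1)) = Pow(T, -1))
Pow(Add(Function('S')(Pow(Add(q, 0), 2)), 110), 2) = Pow(Add(Pow(Pow(Add(Rational(-2, 3), 0), 2), -1), 110), 2) = Pow(Add(Pow(Pow(Rational(-2, 3), 2), -1), 110), 2) = Pow(Add(Pow(Rational(4, 9), -1), 110), 2) = Pow(Add(Rational(9, 4), 110), 2) = Pow(Rational(449, 4), 2) = Rational(201601, 16)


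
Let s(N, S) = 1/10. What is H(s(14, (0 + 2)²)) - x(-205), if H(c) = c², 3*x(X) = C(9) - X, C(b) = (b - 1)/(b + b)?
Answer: -184873/2700 ≈ -68.471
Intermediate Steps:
C(b) = (-1 + b)/(2*b) (C(b) = (-1 + b)/((2*b)) = (-1 + b)*(1/(2*b)) = (-1 + b)/(2*b))
x(X) = 4/27 - X/3 (x(X) = ((½)*(-1 + 9)/9 - X)/3 = ((½)*(⅑)*8 - X)/3 = (4/9 - X)/3 = 4/27 - X/3)
s(N, S) = ⅒
H(s(14, (0 + 2)²)) - x(-205) = (⅒)² - (4/27 - ⅓*(-205)) = 1/100 - (4/27 + 205/3) = 1/100 - 1*1849/27 = 1/100 - 1849/27 = -184873/2700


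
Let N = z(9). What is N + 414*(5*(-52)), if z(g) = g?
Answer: -107631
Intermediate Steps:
N = 9
N + 414*(5*(-52)) = 9 + 414*(5*(-52)) = 9 + 414*(-260) = 9 - 107640 = -107631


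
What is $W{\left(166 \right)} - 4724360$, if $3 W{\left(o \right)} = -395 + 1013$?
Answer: $-4724154$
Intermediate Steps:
$W{\left(o \right)} = 206$ ($W{\left(o \right)} = \frac{-395 + 1013}{3} = \frac{1}{3} \cdot 618 = 206$)
$W{\left(166 \right)} - 4724360 = 206 - 4724360 = -4724154$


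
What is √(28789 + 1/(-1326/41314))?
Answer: 5*√2991966/51 ≈ 169.58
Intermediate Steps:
√(28789 + 1/(-1326/41314)) = √(28789 + 1/(-1326*1/41314)) = √(28789 + 1/(-51/1589)) = √(28789 - 1589/51) = √(1466650/51) = 5*√2991966/51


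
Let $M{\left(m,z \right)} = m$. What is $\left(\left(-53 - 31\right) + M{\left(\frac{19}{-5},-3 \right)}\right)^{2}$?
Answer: $\frac{192721}{25} \approx 7708.8$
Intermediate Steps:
$\left(\left(-53 - 31\right) + M{\left(\frac{19}{-5},-3 \right)}\right)^{2} = \left(\left(-53 - 31\right) + \frac{19}{-5}\right)^{2} = \left(\left(-53 - 31\right) + 19 \left(- \frac{1}{5}\right)\right)^{2} = \left(-84 - \frac{19}{5}\right)^{2} = \left(- \frac{439}{5}\right)^{2} = \frac{192721}{25}$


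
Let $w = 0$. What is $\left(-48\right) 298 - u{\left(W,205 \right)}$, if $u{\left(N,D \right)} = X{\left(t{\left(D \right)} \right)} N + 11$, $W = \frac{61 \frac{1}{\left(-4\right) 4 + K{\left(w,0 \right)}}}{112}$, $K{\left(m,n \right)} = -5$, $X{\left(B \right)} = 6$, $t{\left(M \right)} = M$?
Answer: $- \frac{5611419}{392} \approx -14315.0$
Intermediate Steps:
$W = - \frac{61}{2352}$ ($W = \frac{61 \frac{1}{\left(-4\right) 4 - 5}}{112} = \frac{61}{-16 - 5} \cdot \frac{1}{112} = \frac{61}{-21} \cdot \frac{1}{112} = 61 \left(- \frac{1}{21}\right) \frac{1}{112} = \left(- \frac{61}{21}\right) \frac{1}{112} = - \frac{61}{2352} \approx -0.025935$)
$u{\left(N,D \right)} = 11 + 6 N$ ($u{\left(N,D \right)} = 6 N + 11 = 11 + 6 N$)
$\left(-48\right) 298 - u{\left(W,205 \right)} = \left(-48\right) 298 - \left(11 + 6 \left(- \frac{61}{2352}\right)\right) = -14304 - \left(11 - \frac{61}{392}\right) = -14304 - \frac{4251}{392} = - \frac{5611419}{392}$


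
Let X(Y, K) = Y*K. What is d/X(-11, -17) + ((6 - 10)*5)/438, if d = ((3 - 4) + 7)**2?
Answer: 6014/40953 ≈ 0.14685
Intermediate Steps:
X(Y, K) = K*Y
d = 36 (d = (-1 + 7)**2 = 6**2 = 36)
d/X(-11, -17) + ((6 - 10)*5)/438 = 36/((-17*(-11))) + ((6 - 10)*5)/438 = 36/187 - 4*5*(1/438) = 36*(1/187) - 20*1/438 = 36/187 - 10/219 = 6014/40953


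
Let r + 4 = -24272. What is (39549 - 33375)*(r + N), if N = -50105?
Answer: -459228294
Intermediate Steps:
r = -24276 (r = -4 - 24272 = -24276)
(39549 - 33375)*(r + N) = (39549 - 33375)*(-24276 - 50105) = 6174*(-74381) = -459228294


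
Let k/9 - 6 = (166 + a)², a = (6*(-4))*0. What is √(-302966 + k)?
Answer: 2*I*√13727 ≈ 234.32*I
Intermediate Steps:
a = 0 (a = -24*0 = 0)
k = 248058 (k = 54 + 9*(166 + 0)² = 54 + 9*166² = 54 + 9*27556 = 54 + 248004 = 248058)
√(-302966 + k) = √(-302966 + 248058) = √(-54908) = 2*I*√13727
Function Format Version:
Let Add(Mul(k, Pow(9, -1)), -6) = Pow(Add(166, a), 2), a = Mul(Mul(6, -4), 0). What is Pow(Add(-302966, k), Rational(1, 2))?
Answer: Mul(2, I, Pow(13727, Rational(1, 2))) ≈ Mul(234.32, I)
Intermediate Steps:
a = 0 (a = Mul(-24, 0) = 0)
k = 248058 (k = Add(54, Mul(9, Pow(Add(166, 0), 2))) = Add(54, Mul(9, Pow(166, 2))) = Add(54, Mul(9, 27556)) = Add(54, 248004) = 248058)
Pow(Add(-302966, k), Rational(1, 2)) = Pow(Add(-302966, 248058), Rational(1, 2)) = Pow(-54908, Rational(1, 2)) = Mul(2, I, Pow(13727, Rational(1, 2)))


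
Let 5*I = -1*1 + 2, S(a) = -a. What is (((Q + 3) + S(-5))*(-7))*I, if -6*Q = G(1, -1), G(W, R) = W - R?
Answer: -161/15 ≈ -10.733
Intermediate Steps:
I = ⅕ (I = (-1*1 + 2)/5 = (-1 + 2)/5 = (⅕)*1 = ⅕ ≈ 0.20000)
Q = -⅓ (Q = -(1 - 1*(-1))/6 = -(1 + 1)/6 = -⅙*2 = -⅓ ≈ -0.33333)
(((Q + 3) + S(-5))*(-7))*I = (((-⅓ + 3) - 1*(-5))*(-7))*(⅕) = ((8/3 + 5)*(-7))*(⅕) = ((23/3)*(-7))*(⅕) = -161/3*⅕ = -161/15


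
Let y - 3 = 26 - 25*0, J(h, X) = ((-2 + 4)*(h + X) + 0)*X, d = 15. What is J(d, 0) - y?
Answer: -29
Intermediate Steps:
J(h, X) = X*(2*X + 2*h) (J(h, X) = (2*(X + h) + 0)*X = ((2*X + 2*h) + 0)*X = (2*X + 2*h)*X = X*(2*X + 2*h))
y = 29 (y = 3 + (26 - 25*0) = 3 + (26 - 1*0) = 3 + (26 + 0) = 3 + 26 = 29)
J(d, 0) - y = 2*0*(0 + 15) - 1*29 = 2*0*15 - 29 = 0 - 29 = -29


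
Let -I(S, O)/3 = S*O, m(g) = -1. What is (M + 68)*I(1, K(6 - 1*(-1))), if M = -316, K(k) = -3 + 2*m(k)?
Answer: -3720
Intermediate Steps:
K(k) = -5 (K(k) = -3 + 2*(-1) = -3 - 2 = -5)
I(S, O) = -3*O*S (I(S, O) = -3*S*O = -3*O*S)
(M + 68)*I(1, K(6 - 1*(-1))) = (-316 + 68)*(-3*(-5)*1) = -248*15 = -3720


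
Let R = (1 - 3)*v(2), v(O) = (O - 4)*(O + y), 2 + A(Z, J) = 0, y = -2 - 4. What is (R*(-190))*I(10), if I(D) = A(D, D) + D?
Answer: 24320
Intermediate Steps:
y = -6
A(Z, J) = -2 (A(Z, J) = -2 + 0 = -2)
v(O) = (-6 + O)*(-4 + O) (v(O) = (O - 4)*(O - 6) = (-4 + O)*(-6 + O) = (-6 + O)*(-4 + O))
I(D) = -2 + D
R = -16 (R = (1 - 3)*(24 + 2² - 10*2) = -2*(24 + 4 - 20) = -2*8 = -16)
(R*(-190))*I(10) = (-16*(-190))*(-2 + 10) = 3040*8 = 24320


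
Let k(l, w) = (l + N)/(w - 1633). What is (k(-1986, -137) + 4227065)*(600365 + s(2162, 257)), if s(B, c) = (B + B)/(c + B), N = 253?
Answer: 3621959297992192599/1427210 ≈ 2.5378e+12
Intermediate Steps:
s(B, c) = 2*B/(B + c) (s(B, c) = (2*B)/(B + c) = 2*B/(B + c))
k(l, w) = (253 + l)/(-1633 + w) (k(l, w) = (l + 253)/(w - 1633) = (253 + l)/(-1633 + w))
(k(-1986, -137) + 4227065)*(600365 + s(2162, 257)) = ((253 - 1986)/(-1633 - 137) + 4227065)*(600365 + 2*2162/(2162 + 257)) = (-1733/(-1770) + 4227065)*(600365 + 2*2162/2419) = (-1/1770*(-1733) + 4227065)*(600365 + 2*2162*(1/2419)) = (1733/1770 + 4227065)*(600365 + 4324/2419) = (7481906783/1770)*(1452287259/2419) = 3621959297992192599/1427210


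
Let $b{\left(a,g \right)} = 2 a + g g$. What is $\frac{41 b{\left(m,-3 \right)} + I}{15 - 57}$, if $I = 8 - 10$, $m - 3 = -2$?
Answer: $- \frac{449}{42} \approx -10.69$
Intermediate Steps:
$m = 1$ ($m = 3 - 2 = 1$)
$I = -2$
$b{\left(a,g \right)} = g^{2} + 2 a$ ($b{\left(a,g \right)} = 2 a + g^{2} = g^{2} + 2 a$)
$\frac{41 b{\left(m,-3 \right)} + I}{15 - 57} = \frac{41 \left(\left(-3\right)^{2} + 2 \cdot 1\right) - 2}{15 - 57} = \frac{41 \left(9 + 2\right) - 2}{-42} = \left(41 \cdot 11 - 2\right) \left(- \frac{1}{42}\right) = \left(451 - 2\right) \left(- \frac{1}{42}\right) = 449 \left(- \frac{1}{42}\right) = - \frac{449}{42}$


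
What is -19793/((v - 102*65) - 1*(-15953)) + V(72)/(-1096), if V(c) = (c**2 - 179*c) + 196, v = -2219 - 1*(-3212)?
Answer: 6969925/1413292 ≈ 4.9317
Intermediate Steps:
v = 993 (v = -2219 + 3212 = 993)
V(c) = 196 + c**2 - 179*c
-19793/((v - 102*65) - 1*(-15953)) + V(72)/(-1096) = -19793/((993 - 102*65) - 1*(-15953)) + (196 + 72**2 - 179*72)/(-1096) = -19793/((993 - 6630) + 15953) + (196 + 5184 - 12888)*(-1/1096) = -19793/(-5637 + 15953) - 7508*(-1/1096) = -19793/10316 + 1877/274 = 6969925/1413292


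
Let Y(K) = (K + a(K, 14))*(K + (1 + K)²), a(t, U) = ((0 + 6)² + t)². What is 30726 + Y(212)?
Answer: 2813107722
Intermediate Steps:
a(t, U) = (36 + t)² (a(t, U) = (6² + t)² = (36 + t)²)
Y(K) = (K + (1 + K)²)*(K + (36 + K)²) (Y(K) = (K + (36 + K)²)*(K + (1 + K)²) = (K + (1 + K)²)*(K + (36 + K)²))
30726 + Y(212) = 30726 + (1296 + 212⁴ + 76*212³ + 1516*212² + 3961*212) = 30726 + (1296 + 2019963136 + 76*9528128 + 1516*44944 + 839732) = 30726 + (1296 + 2019963136 + 724137728 + 68135104 + 839732) = 30726 + 2813076996 = 2813107722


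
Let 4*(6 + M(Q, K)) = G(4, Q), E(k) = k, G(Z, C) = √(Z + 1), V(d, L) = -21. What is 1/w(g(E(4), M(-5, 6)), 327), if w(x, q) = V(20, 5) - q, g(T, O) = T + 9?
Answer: -1/348 ≈ -0.0028736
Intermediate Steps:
G(Z, C) = √(1 + Z)
M(Q, K) = -6 + √5/4 (M(Q, K) = -6 + √(1 + 4)/4 = -6 + √5/4)
g(T, O) = 9 + T
w(x, q) = -21 - q
1/w(g(E(4), M(-5, 6)), 327) = 1/(-21 - 1*327) = 1/(-21 - 327) = 1/(-348) = -1/348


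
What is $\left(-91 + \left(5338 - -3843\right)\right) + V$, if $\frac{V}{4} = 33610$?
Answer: $143530$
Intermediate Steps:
$V = 134440$ ($V = 4 \cdot 33610 = 134440$)
$\left(-91 + \left(5338 - -3843\right)\right) + V = \left(-91 + \left(5338 - -3843\right)\right) + 134440 = \left(-91 + \left(5338 + 3843\right)\right) + 134440 = \left(-91 + 9181\right) + 134440 = 9090 + 134440 = 143530$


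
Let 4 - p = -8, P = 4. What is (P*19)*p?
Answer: 912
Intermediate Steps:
p = 12 (p = 4 - 1*(-8) = 4 + 8 = 12)
(P*19)*p = (4*19)*12 = 76*12 = 912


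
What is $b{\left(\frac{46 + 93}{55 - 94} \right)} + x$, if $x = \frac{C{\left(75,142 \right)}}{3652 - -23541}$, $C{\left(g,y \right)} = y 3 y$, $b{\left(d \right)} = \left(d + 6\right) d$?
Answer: $- \frac{3761623}{582543} \approx -6.4572$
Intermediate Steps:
$b{\left(d \right)} = d \left(6 + d\right)$ ($b{\left(d \right)} = \left(6 + d\right) d = d \left(6 + d\right)$)
$C{\left(g,y \right)} = 3 y^{2}$ ($C{\left(g,y \right)} = 3 y y = 3 y^{2}$)
$x = \frac{852}{383}$ ($x = \frac{3 \cdot 142^{2}}{3652 - -23541} = \frac{3 \cdot 20164}{3652 + 23541} = \frac{60492}{27193} = 60492 \cdot \frac{1}{27193} = \frac{852}{383} \approx 2.2245$)
$b{\left(\frac{46 + 93}{55 - 94} \right)} + x = \frac{46 + 93}{55 - 94} \left(6 + \frac{46 + 93}{55 - 94}\right) + \frac{852}{383} = \frac{139}{-39} \left(6 + \frac{139}{-39}\right) + \frac{852}{383} = 139 \left(- \frac{1}{39}\right) \left(6 + 139 \left(- \frac{1}{39}\right)\right) + \frac{852}{383} = - \frac{139 \left(6 - \frac{139}{39}\right)}{39} + \frac{852}{383} = \left(- \frac{139}{39}\right) \frac{95}{39} + \frac{852}{383} = - \frac{13205}{1521} + \frac{852}{383} = - \frac{3761623}{582543}$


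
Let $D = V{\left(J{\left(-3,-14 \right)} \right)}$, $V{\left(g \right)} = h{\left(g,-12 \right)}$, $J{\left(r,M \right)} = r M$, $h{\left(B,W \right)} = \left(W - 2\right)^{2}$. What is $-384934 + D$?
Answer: $-384738$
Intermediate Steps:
$h{\left(B,W \right)} = \left(-2 + W\right)^{2}$
$J{\left(r,M \right)} = M r$
$V{\left(g \right)} = 196$ ($V{\left(g \right)} = \left(-2 - 12\right)^{2} = \left(-14\right)^{2} = 196$)
$D = 196$
$-384934 + D = -384934 + 196 = -384738$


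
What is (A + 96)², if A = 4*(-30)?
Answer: 576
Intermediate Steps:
A = -120
(A + 96)² = (-120 + 96)² = (-24)² = 576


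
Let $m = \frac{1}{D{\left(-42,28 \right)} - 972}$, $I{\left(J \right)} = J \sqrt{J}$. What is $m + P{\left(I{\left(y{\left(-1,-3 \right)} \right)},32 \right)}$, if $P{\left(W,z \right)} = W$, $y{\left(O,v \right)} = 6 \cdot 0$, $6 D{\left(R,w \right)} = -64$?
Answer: $- \frac{3}{2948} \approx -0.0010176$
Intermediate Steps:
$D{\left(R,w \right)} = - \frac{32}{3}$ ($D{\left(R,w \right)} = \frac{1}{6} \left(-64\right) = - \frac{32}{3}$)
$y{\left(O,v \right)} = 0$
$I{\left(J \right)} = J^{\frac{3}{2}}$
$m = - \frac{3}{2948}$ ($m = \frac{1}{- \frac{32}{3} - 972} = \frac{1}{- \frac{2948}{3}} = - \frac{3}{2948} \approx -0.0010176$)
$m + P{\left(I{\left(y{\left(-1,-3 \right)} \right)},32 \right)} = - \frac{3}{2948} + 0^{\frac{3}{2}} = - \frac{3}{2948} + 0 = - \frac{3}{2948}$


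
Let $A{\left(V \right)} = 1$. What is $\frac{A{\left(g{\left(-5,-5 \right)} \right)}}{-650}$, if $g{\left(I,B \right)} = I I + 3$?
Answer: $- \frac{1}{650} \approx -0.0015385$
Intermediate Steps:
$g{\left(I,B \right)} = 3 + I^{2}$ ($g{\left(I,B \right)} = I^{2} + 3 = 3 + I^{2}$)
$\frac{A{\left(g{\left(-5,-5 \right)} \right)}}{-650} = 1 \frac{1}{-650} = 1 \left(- \frac{1}{650}\right) = - \frac{1}{650}$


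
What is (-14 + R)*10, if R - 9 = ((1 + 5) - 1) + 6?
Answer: 60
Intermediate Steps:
R = 20 (R = 9 + (((1 + 5) - 1) + 6) = 9 + ((6 - 1) + 6) = 9 + (5 + 6) = 9 + 11 = 20)
(-14 + R)*10 = (-14 + 20)*10 = 6*10 = 60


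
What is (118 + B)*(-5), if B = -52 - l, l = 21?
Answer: -225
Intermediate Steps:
B = -73 (B = -52 - 1*21 = -52 - 21 = -73)
(118 + B)*(-5) = (118 - 73)*(-5) = 45*(-5) = -225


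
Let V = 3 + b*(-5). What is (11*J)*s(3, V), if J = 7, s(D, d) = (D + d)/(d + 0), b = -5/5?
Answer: 847/8 ≈ 105.88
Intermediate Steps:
b = -1 (b = -5*⅕ = -1)
V = 8 (V = 3 - 1*(-5) = 3 + 5 = 8)
s(D, d) = (D + d)/d
(11*J)*s(3, V) = (11*7)*((3 + 8)/8) = 77*((⅛)*11) = 77*(11/8) = 847/8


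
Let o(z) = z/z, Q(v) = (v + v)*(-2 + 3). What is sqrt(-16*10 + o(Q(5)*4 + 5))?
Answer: I*sqrt(159) ≈ 12.61*I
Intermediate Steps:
Q(v) = 2*v (Q(v) = (2*v)*1 = 2*v)
o(z) = 1
sqrt(-16*10 + o(Q(5)*4 + 5)) = sqrt(-16*10 + 1) = sqrt(-160 + 1) = sqrt(-159) = I*sqrt(159)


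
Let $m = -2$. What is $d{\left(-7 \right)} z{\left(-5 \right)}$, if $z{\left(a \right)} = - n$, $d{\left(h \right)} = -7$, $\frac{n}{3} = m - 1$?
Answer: $-63$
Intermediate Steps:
$n = -9$ ($n = 3 \left(-2 - 1\right) = 3 \left(-3\right) = -9$)
$z{\left(a \right)} = 9$ ($z{\left(a \right)} = \left(-1\right) \left(-9\right) = 9$)
$d{\left(-7 \right)} z{\left(-5 \right)} = \left(-7\right) 9 = -63$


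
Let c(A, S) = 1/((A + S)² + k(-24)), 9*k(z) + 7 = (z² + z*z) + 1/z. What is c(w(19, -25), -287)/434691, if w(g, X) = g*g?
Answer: 24/58456038205 ≈ 4.1056e-10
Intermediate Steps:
w(g, X) = g²
k(z) = -7/9 + 1/(9*z) + 2*z²/9 (k(z) = -7/9 + ((z² + z*z) + 1/z)/9 = -7/9 + ((z² + z²) + 1/z)/9 = -7/9 + (2*z² + 1/z)/9 = -7/9 + (1/z + 2*z²)/9 = -7/9 + (1/(9*z) + 2*z²/9) = -7/9 + 1/(9*z) + 2*z²/9)
c(A, S) = 1/(27479/216 + (A + S)²) (c(A, S) = 1/((A + S)² + (⅑)*(1 - 24*(-7 + 2*(-24)²))/(-24)) = 1/((A + S)² + (⅑)*(-1/24)*(1 - 24*(-7 + 2*576))) = 1/((A + S)² + (⅑)*(-1/24)*(1 - 24*(-7 + 1152))) = 1/((A + S)² + (⅑)*(-1/24)*(1 - 24*1145)) = 1/((A + S)² + (⅑)*(-1/24)*(1 - 27480)) = 1/((A + S)² + (⅑)*(-1/24)*(-27479)) = 1/((A + S)² + 27479/216) = 1/(27479/216 + (A + S)²))
c(w(19, -25), -287)/434691 = (216/(27479 + 216*(19² - 287)²))/434691 = (216/(27479 + 216*(361 - 287)²))*(1/434691) = (216/(27479 + 216*74²))*(1/434691) = (216/(27479 + 216*5476))*(1/434691) = (216/(27479 + 1182816))*(1/434691) = (216/1210295)*(1/434691) = 24/58456038205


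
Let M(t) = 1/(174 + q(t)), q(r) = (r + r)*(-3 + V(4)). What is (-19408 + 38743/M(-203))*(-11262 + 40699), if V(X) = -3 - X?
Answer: 4828211230398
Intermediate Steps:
q(r) = -20*r (q(r) = (r + r)*(-3 + (-3 - 1*4)) = (2*r)*(-3 + (-3 - 4)) = (2*r)*(-3 - 7) = (2*r)*(-10) = -20*r)
M(t) = 1/(174 - 20*t)
(-19408 + 38743/M(-203))*(-11262 + 40699) = (-19408 + 38743/((-1/(-174 + 20*(-203)))))*(-11262 + 40699) = (-19408 + 38743/((-1/(-174 - 4060))))*29437 = (-19408 + 38743/((-1/(-4234))))*29437 = (-19408 + 38743/((-1*(-1/4234))))*29437 = (-19408 + 38743/(1/4234))*29437 = (-19408 + 38743*4234)*29437 = (-19408 + 164037862)*29437 = 164018454*29437 = 4828211230398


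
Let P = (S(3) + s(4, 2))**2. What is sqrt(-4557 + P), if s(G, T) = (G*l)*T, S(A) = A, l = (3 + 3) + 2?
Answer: 2*I*sqrt(17) ≈ 8.2462*I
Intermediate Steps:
l = 8 (l = 6 + 2 = 8)
s(G, T) = 8*G*T (s(G, T) = (G*8)*T = (8*G)*T = 8*G*T)
P = 4489 (P = (3 + 8*4*2)**2 = (3 + 64)**2 = 67**2 = 4489)
sqrt(-4557 + P) = sqrt(-4557 + 4489) = sqrt(-68) = 2*I*sqrt(17)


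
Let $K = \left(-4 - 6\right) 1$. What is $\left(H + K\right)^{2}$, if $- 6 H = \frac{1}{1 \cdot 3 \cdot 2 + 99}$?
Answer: $\frac{39702601}{396900} \approx 100.03$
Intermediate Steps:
$H = - \frac{1}{630}$ ($H = - \frac{1}{6 \left(1 \cdot 3 \cdot 2 + 99\right)} = - \frac{1}{6 \left(3 \cdot 2 + 99\right)} = - \frac{1}{6 \left(6 + 99\right)} = - \frac{1}{6 \cdot 105} = \left(- \frac{1}{6}\right) \frac{1}{105} = - \frac{1}{630} \approx -0.0015873$)
$K = -10$ ($K = \left(-10\right) 1 = -10$)
$\left(H + K\right)^{2} = \left(- \frac{1}{630} - 10\right)^{2} = \left(- \frac{6301}{630}\right)^{2} = \frac{39702601}{396900}$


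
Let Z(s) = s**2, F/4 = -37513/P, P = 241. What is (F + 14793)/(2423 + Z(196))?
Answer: 3415061/9842199 ≈ 0.34698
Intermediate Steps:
F = -150052/241 (F = 4*(-37513/241) = -150052/241 ≈ -622.62)
(F + 14793)/(2423 + Z(196)) = (-150052/241 + 14793)/(2423 + 196**2) = 3415061/(241*(2423 + 38416)) = (3415061/241)/40839 = (3415061/241)*(1/40839) = 3415061/9842199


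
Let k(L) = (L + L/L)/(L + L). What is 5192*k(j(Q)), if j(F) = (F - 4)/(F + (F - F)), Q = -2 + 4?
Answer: 0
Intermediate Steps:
Q = 2
j(F) = (-4 + F)/F (j(F) = (-4 + F)/(F + 0) = (-4 + F)/F)
k(L) = (1 + L)/(2*L) (k(L) = (L + 1)/((2*L)) = (1 + L)*(1/(2*L)) = (1 + L)/(2*L))
5192*k(j(Q)) = 5192*((1 + (-4 + 2)/2)/(2*(((-4 + 2)/2)))) = 5192*((1 + (½)*(-2))/(2*(((½)*(-2))))) = 5192*((½)*(1 - 1)/(-1)) = 5192*((½)*(-1)*0) = 5192*0 = 0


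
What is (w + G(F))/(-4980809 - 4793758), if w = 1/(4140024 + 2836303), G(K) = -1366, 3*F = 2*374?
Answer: 96259219/688793693691 ≈ 0.00013975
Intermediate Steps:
F = 748/3 (F = (2*374)/3 = (⅓)*748 = 748/3 ≈ 249.33)
w = 1/6976327 ≈ 1.4334e-7
(w + G(F))/(-4980809 - 4793758) = (1/6976327 - 1366)/(-4980809 - 4793758) = -9529662681/6976327/(-9774567) = -9529662681/6976327*(-1/9774567) = 96259219/688793693691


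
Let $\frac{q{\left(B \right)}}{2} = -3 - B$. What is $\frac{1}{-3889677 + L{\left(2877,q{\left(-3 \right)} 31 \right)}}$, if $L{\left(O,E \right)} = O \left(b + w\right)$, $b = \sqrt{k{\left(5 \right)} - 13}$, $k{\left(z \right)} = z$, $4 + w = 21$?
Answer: $- \frac{53344}{204882847873} - \frac{959 i \sqrt{2}}{2458594174476} \approx -2.6036 \cdot 10^{-7} - 5.5163 \cdot 10^{-10} i$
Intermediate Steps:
$w = 17$ ($w = -4 + 21 = 17$)
$b = 2 i \sqrt{2}$ ($b = \sqrt{5 - 13} = \sqrt{-8} = 2 i \sqrt{2} \approx 2.8284 i$)
$q{\left(B \right)} = -6 - 2 B$ ($q{\left(B \right)} = 2 \left(-3 - B\right) = -6 - 2 B$)
$L{\left(O,E \right)} = O \left(17 + 2 i \sqrt{2}\right)$ ($L{\left(O,E \right)} = O \left(2 i \sqrt{2} + 17\right) = O \left(17 + 2 i \sqrt{2}\right)$)
$\frac{1}{-3889677 + L{\left(2877,q{\left(-3 \right)} 31 \right)}} = \frac{1}{-3889677 + 2877 \left(17 + 2 i \sqrt{2}\right)} = \frac{1}{-3889677 + \left(48909 + 5754 i \sqrt{2}\right)} = \frac{1}{-3840768 + 5754 i \sqrt{2}}$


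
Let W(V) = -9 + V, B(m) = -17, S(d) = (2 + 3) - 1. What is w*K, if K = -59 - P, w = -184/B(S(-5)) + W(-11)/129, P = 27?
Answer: -46792/51 ≈ -917.49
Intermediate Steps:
S(d) = 4 (S(d) = 5 - 1 = 4)
w = 23396/2193 (w = -184/(-17) + (-9 - 11)/129 = -184*(-1/17) - 20*1/129 = 184/17 - 20/129 = 23396/2193 ≈ 10.668)
K = -86 (K = -59 - 1*27 = -59 - 27 = -86)
w*K = (23396/2193)*(-86) = -46792/51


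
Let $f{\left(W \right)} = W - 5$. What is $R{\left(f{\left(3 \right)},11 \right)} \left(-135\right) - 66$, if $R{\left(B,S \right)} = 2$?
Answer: $-336$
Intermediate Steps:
$f{\left(W \right)} = -5 + W$
$R{\left(f{\left(3 \right)},11 \right)} \left(-135\right) - 66 = 2 \left(-135\right) - 66 = -270 - 66 = -336$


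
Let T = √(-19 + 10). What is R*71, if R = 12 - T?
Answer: 852 - 213*I ≈ 852.0 - 213.0*I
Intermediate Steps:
T = 3*I (T = √(-9) = 3*I ≈ 3.0*I)
R = 12 - 3*I ≈ 12.0 - 3.0*I
R*71 = (12 - 3*I)*71 = 852 - 213*I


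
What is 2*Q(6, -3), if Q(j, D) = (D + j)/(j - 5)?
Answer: 6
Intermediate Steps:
Q(j, D) = (D + j)/(-5 + j)
2*Q(6, -3) = 2*((-3 + 6)/(-5 + 6)) = 2*(3/1) = 2*(1*3) = 2*3 = 6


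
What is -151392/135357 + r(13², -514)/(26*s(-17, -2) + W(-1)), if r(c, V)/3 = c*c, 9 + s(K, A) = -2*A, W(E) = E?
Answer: -3872542061/5910589 ≈ -655.19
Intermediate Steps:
s(K, A) = -9 - 2*A
r(c, V) = 3*c² (r(c, V) = 3*(c*c) = 3*c²)
-151392/135357 + r(13², -514)/(26*s(-17, -2) + W(-1)) = -151392/135357 + (3*(13²)²)/(26*(-9 - 2*(-2)) - 1) = -151392*1/135357 + (3*169²)/(26*(-9 + 4) - 1) = -50464/45119 + (3*28561)/(26*(-5) - 1) = -50464/45119 + 85683/(-130 - 1) = -50464/45119 + 85683/(-131) = -50464/45119 + 85683*(-1/131) = -50464/45119 - 85683/131 = -3872542061/5910589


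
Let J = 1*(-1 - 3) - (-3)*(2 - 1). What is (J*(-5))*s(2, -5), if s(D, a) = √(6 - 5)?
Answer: 5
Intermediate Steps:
s(D, a) = 1 (s(D, a) = √1 = 1)
J = -1 (J = 1*(-4) - (-3) = -4 - 1*(-3) = -4 + 3 = -1)
(J*(-5))*s(2, -5) = -1*(-5)*1 = 5*1 = 5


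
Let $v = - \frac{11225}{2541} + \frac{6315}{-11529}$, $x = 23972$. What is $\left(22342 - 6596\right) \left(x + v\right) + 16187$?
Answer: $\frac{25070378692631}{66429} \approx 3.774 \cdot 10^{8}$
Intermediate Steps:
$v = - \frac{329840}{66429}$ ($v = \left(-11225\right) \frac{1}{2541} + 6315 \left(- \frac{1}{11529}\right) = - \frac{11225}{2541} - \frac{2105}{3843} = - \frac{329840}{66429} \approx -4.9653$)
$\left(22342 - 6596\right) \left(x + v\right) + 16187 = \left(22342 - 6596\right) \left(23972 - \frac{329840}{66429}\right) + 16187 = 15746 \cdot \frac{1592106148}{66429} + 16187 = \frac{25069303406408}{66429} + 16187 = \frac{25070378692631}{66429}$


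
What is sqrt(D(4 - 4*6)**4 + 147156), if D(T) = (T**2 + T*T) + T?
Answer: 2*sqrt(92537676789) ≈ 6.0840e+5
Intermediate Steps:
D(T) = T + 2*T**2 (D(T) = (T**2 + T**2) + T = 2*T**2 + T = T + 2*T**2)
sqrt(D(4 - 4*6)**4 + 147156) = sqrt(((4 - 4*6)*(1 + 2*(4 - 4*6)))**4 + 147156) = sqrt(((4 - 24)*(1 + 2*(4 - 24)))**4 + 147156) = sqrt((-20*(1 + 2*(-20)))**4 + 147156) = sqrt((-20*(1 - 40))**4 + 147156) = sqrt((-20*(-39))**4 + 147156) = sqrt(780**4 + 147156) = sqrt(370150560000 + 147156) = sqrt(370150707156) = 2*sqrt(92537676789)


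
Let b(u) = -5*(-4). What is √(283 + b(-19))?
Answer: √303 ≈ 17.407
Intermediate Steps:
b(u) = 20
√(283 + b(-19)) = √(283 + 20) = √303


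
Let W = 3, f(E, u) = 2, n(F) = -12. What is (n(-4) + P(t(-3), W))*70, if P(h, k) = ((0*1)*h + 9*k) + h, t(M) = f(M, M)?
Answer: 1190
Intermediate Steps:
t(M) = 2
P(h, k) = h + 9*k (P(h, k) = (0*h + 9*k) + h = (0 + 9*k) + h = 9*k + h = h + 9*k)
(n(-4) + P(t(-3), W))*70 = (-12 + (2 + 9*3))*70 = (-12 + (2 + 27))*70 = (-12 + 29)*70 = 17*70 = 1190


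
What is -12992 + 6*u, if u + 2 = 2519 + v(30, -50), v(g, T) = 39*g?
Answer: 9130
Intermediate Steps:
u = 3687 (u = -2 + (2519 + 39*30) = -2 + (2519 + 1170) = -2 + 3689 = 3687)
-12992 + 6*u = -12992 + 6*3687 = -12992 + 22122 = 9130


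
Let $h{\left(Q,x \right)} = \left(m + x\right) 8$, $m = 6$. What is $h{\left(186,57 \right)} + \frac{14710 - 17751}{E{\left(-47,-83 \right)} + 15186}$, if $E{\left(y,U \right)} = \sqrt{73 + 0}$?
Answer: $\frac{116183538966}{230614523} + \frac{3041 \sqrt{73}}{230614523} \approx 503.8$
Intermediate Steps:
$E{\left(y,U \right)} = \sqrt{73}$
$h{\left(Q,x \right)} = 48 + 8 x$ ($h{\left(Q,x \right)} = \left(6 + x\right) 8 = 48 + 8 x$)
$h{\left(186,57 \right)} + \frac{14710 - 17751}{E{\left(-47,-83 \right)} + 15186} = \left(48 + 8 \cdot 57\right) + \frac{14710 - 17751}{\sqrt{73} + 15186} = \left(48 + 456\right) - \frac{3041}{15186 + \sqrt{73}} = 504 - \frac{3041}{15186 + \sqrt{73}}$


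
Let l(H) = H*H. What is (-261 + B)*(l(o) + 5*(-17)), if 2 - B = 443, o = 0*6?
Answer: 59670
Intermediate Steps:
o = 0
B = -441 (B = 2 - 1*443 = 2 - 443 = -441)
l(H) = H**2
(-261 + B)*(l(o) + 5*(-17)) = (-261 - 441)*(0**2 + 5*(-17)) = -702*(0 - 85) = -702*(-85) = 59670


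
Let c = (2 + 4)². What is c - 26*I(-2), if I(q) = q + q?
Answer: 140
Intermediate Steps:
I(q) = 2*q
c = 36 (c = 6² = 36)
c - 26*I(-2) = 36 - 52*(-2) = 36 - 26*(-4) = 36 + 104 = 140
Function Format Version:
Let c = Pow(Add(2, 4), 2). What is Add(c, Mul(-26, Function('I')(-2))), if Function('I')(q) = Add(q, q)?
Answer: 140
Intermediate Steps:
Function('I')(q) = Mul(2, q)
c = 36 (c = Pow(6, 2) = 36)
Add(c, Mul(-26, Function('I')(-2))) = Add(36, Mul(-26, Mul(2, -2))) = Add(36, Mul(-26, -4)) = Add(36, 104) = 140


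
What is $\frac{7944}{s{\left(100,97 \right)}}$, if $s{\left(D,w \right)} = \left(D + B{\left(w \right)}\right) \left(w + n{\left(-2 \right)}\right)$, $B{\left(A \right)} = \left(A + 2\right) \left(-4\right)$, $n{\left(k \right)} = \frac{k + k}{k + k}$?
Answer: $- \frac{993}{3626} \approx -0.27386$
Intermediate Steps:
$n{\left(k \right)} = 1$ ($n{\left(k \right)} = \frac{2 k}{2 k} = 2 k \frac{1}{2 k} = 1$)
$B{\left(A \right)} = -8 - 4 A$ ($B{\left(A \right)} = \left(2 + A\right) \left(-4\right) = -8 - 4 A$)
$s{\left(D,w \right)} = \left(1 + w\right) \left(-8 + D - 4 w\right)$ ($s{\left(D,w \right)} = \left(D - \left(8 + 4 w\right)\right) \left(w + 1\right) = \left(-8 + D - 4 w\right) \left(1 + w\right) = \left(1 + w\right) \left(-8 + D - 4 w\right)$)
$\frac{7944}{s{\left(100,97 \right)}} = \frac{7944}{-8 + 100 - 1164 - 4 \cdot 97^{2} + 100 \cdot 97} = \frac{7944}{-8 + 100 - 1164 - 37636 + 9700} = \frac{7944}{-29008} = 7944 \left(- \frac{1}{29008}\right) = - \frac{993}{3626}$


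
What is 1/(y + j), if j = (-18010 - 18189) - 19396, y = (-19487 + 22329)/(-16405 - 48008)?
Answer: -64413/3581043577 ≈ -1.7987e-5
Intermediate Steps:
y = -2842/64413 (y = 2842/(-64413) = 2842*(-1/64413) = -2842/64413 ≈ -0.044122)
j = -55595 (j = -36199 - 19396 = -55595)
1/(y + j) = 1/(-2842/64413 - 55595) = 1/(-3581043577/64413) = -64413/3581043577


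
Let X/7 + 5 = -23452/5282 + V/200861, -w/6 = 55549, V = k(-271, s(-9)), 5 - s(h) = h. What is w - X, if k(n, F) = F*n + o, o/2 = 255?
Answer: -176768653989449/530473901 ≈ -3.3323e+5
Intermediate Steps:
o = 510 (o = 2*255 = 510)
s(h) = 5 - h
k(n, F) = 510 + F*n (k(n, F) = F*n + 510 = 510 + F*n)
V = -3284 (V = 510 + (5 - 1*(-9))*(-271) = 510 + (5 + 9)*(-271) = 510 + 14*(-271) = 510 - 3794 = -3284)
w = -333294 (w = -6*55549 = -333294)
X = -35114370445/530473901 (X = -35 + 7*(-23452/5282 - 3284/200861) = -35 + 7*(-23452*1/5282 - 3284*1/200861) = -35 + 7*(-11726/2641 - 3284/200861) = -35 + 7*(-2363969130/530473901) = -35 - 16547783910/530473901 = -35114370445/530473901 ≈ -66.194)
w - X = -333294 - 1*(-35114370445/530473901) = -333294 + 35114370445/530473901 = -176768653989449/530473901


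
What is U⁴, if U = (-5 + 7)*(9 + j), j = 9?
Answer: 1679616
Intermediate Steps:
U = 36 (U = (-5 + 7)*(9 + 9) = 2*18 = 36)
U⁴ = 36⁴ = 1679616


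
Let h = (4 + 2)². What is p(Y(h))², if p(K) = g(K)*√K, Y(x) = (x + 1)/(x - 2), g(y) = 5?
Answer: 925/34 ≈ 27.206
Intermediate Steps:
h = 36 (h = 6² = 36)
Y(x) = (1 + x)/(-2 + x)
p(K) = 5*√K
p(Y(h))² = (5*√((1 + 36)/(-2 + 36)))² = (5*√(37/34))² = (5*(√1258/34))² = (5*√1258/34)² = 925/34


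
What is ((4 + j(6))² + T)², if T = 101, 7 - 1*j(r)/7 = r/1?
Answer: 49284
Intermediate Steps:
j(r) = 49 - 7*r (j(r) = 49 - 7*r/1 = 49 - 7*r)
((4 + j(6))² + T)² = ((4 + (49 - 7*6))² + 101)² = ((4 + (49 - 42))² + 101)² = ((4 + 7)² + 101)² = (11² + 101)² = (121 + 101)² = 222² = 49284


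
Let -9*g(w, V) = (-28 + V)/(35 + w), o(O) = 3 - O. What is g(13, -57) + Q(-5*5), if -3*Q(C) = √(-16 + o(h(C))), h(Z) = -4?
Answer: 85/432 - I ≈ 0.19676 - 1.0*I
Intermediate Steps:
Q(C) = -I (Q(C) = -√(-16 + (3 - 1*(-4)))/3 = -√(-16 + (3 + 4))/3 = -√(-16 + 7)/3 = -I)
g(w, V) = -(-28 + V)/(9*(35 + w))
g(13, -57) + Q(-5*5) = (28 - 1*(-57))/(9*(35 + 13)) - I = (⅑)*(28 + 57)/48 - I = (⅑)*(1/48)*85 - I = 85/432 - I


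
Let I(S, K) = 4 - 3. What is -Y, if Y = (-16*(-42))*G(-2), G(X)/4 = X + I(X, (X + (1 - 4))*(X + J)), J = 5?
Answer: 2688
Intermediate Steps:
I(S, K) = 1
G(X) = 4 + 4*X (G(X) = 4*(X + 1) = 4*(1 + X) = 4 + 4*X)
Y = -2688 (Y = (-16*(-42))*(4 + 4*(-2)) = 672*(4 - 8) = 672*(-4) = -2688)
-Y = -1*(-2688) = 2688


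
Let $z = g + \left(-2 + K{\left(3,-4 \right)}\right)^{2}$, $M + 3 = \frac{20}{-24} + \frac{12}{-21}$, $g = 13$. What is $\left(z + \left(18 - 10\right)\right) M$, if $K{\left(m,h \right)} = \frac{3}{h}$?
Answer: $- \frac{84545}{672} \approx -125.81$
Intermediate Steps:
$M = - \frac{185}{42}$ ($M = -3 + \left(\frac{20}{-24} + \frac{12}{-21}\right) = -3 + \left(20 \left(- \frac{1}{24}\right) + 12 \left(- \frac{1}{21}\right)\right) = -3 - \frac{59}{42} = - \frac{185}{42} \approx -4.4048$)
$z = \frac{329}{16}$ ($z = 13 + \left(-2 + \frac{3}{-4}\right)^{2} = 13 + \left(-2 + 3 \left(- \frac{1}{4}\right)\right)^{2} = 13 + \left(-2 - \frac{3}{4}\right)^{2} = 13 + \left(- \frac{11}{4}\right)^{2} = 13 + \frac{121}{16} = \frac{329}{16} \approx 20.563$)
$\left(z + \left(18 - 10\right)\right) M = \left(\frac{329}{16} + \left(18 - 10\right)\right) \left(- \frac{185}{42}\right) = \left(\frac{329}{16} + 8\right) \left(- \frac{185}{42}\right) = \frac{457}{16} \left(- \frac{185}{42}\right) = - \frac{84545}{672}$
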